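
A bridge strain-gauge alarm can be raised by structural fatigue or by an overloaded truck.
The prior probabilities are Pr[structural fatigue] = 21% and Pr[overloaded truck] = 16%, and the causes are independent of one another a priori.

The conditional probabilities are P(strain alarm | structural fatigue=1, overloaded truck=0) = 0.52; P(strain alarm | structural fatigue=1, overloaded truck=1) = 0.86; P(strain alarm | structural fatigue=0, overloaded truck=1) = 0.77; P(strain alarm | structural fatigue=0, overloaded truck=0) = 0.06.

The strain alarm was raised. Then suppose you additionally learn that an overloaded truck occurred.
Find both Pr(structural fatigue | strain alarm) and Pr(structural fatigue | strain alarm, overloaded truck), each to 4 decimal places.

Pr(structural fatigue | strain alarm) ≈ 0.4680; Pr(structural fatigue | strain alarm, overloaded truck) ≈ 0.2289

Weight on structural fatigue=true, given the evidence: 0.091728 + 0.028896 = 0.120624
Denominator P(strain alarm): 0.06×0.79×0.84 + 0.77×0.79×0.16 + 0.52×0.21×0.84 + 0.86×0.21×0.16 = 0.257768
P(structural fatigue | strain alarm) = 0.120624/0.257768 ≈ 0.4680

With the extra evidence:
Sum P(strain alarm|·) weighted by the priors over both values of structural fatigue:
  P(strain alarm | overloaded truck) = 0.77*0.79 + 0.86*0.21
        = 0.608300 + 0.180600 = 0.788900
Keeping only the structural fatigue-present terms gives 0.180600, so
  P(structural fatigue | strain alarm, overloaded truck) = 0.180600 / 0.788900 ≈ 0.2289
— overloaded truck explains away the evidence for structural fatigue.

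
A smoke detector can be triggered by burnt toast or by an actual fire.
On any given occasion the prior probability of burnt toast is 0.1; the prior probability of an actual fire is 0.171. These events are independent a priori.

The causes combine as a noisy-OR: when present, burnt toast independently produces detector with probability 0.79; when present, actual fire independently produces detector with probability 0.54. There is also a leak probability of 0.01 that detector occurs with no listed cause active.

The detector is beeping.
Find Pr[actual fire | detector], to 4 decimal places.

Under noisy-OR, P(detector | causes) = 1 − (1−0.01)·∏(1−qᵢ) over the active causes.
Enumerate the 4 (burnt toast, actual fire) configurations and weight by the priors:
  P(detector) = 0.01×0.9×0.829 + 0.5446×0.9×0.171 + 0.7921×0.1×0.829 + 0.904366×0.1×0.171
        = 0.007461 + 0.083814 + 0.065665 + 0.015465 = 0.172405
Keeping only the actual fire-present terms gives 0.099279, so
  P(actual fire | detector) = 0.099279 / 0.172405 ≈ 0.5758

Pr[actual fire | detector] ≈ 0.5758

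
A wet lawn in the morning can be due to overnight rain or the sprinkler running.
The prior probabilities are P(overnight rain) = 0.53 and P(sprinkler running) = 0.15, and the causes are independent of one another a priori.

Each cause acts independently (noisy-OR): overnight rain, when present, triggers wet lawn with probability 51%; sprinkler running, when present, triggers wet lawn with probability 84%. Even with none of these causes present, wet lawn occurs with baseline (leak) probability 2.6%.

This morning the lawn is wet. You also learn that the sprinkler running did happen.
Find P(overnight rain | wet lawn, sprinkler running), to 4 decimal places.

Under noisy-OR, P(wet lawn | causes) = 1 − (1−0.026)·∏(1−qᵢ) over the active causes.
Enumerate both values of overnight rain and weight by the priors:
  P(wet lawn | sprinkler running) = 0.84416*0.47 + 0.923638*0.53
        = 0.396755 + 0.489528 = 0.886283
The terms with overnight rain present sum to 0.489528, so
  P(overnight rain | wet lawn, sprinkler running) = 0.489528 / 0.886283 ≈ 0.5523

P(overnight rain | wet lawn, sprinkler running) ≈ 0.5523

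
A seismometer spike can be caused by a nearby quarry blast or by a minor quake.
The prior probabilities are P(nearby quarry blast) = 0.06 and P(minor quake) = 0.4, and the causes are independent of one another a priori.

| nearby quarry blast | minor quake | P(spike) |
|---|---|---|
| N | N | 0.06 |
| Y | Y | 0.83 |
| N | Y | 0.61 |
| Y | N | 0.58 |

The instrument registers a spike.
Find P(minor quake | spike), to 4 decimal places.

P(spike) = 0.06×0.94×0.6 + 0.61×0.94×0.4 + 0.58×0.06×0.6 + 0.83×0.06×0.4 = 0.033840 + 0.229360 + 0.020880 + 0.019920 = 0.304000
The minor quake-present share is 0.229360 + 0.019920 = 0.249280.
P(minor quake | spike) = 0.249280 / 0.304000 ≈ 0.8200

P(minor quake | spike) ≈ 0.8200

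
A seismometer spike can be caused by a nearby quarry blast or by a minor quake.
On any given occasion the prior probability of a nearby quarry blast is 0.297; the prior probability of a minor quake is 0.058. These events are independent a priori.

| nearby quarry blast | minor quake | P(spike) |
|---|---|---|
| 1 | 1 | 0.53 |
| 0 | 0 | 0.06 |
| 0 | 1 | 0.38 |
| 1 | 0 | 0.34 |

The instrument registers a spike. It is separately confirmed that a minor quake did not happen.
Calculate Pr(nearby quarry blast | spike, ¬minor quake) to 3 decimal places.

Pr(nearby quarry blast | spike, ¬minor quake) ≈ 0.705

Numerator (weight on configurations with nearby quarry blast): 0.34*0.297 = 0.100980
Normalizer over all consistent configurations: 0.06*0.703 + 0.34*0.297 = 0.143160
Posterior = 0.100980 / 0.143160 ≈ 0.705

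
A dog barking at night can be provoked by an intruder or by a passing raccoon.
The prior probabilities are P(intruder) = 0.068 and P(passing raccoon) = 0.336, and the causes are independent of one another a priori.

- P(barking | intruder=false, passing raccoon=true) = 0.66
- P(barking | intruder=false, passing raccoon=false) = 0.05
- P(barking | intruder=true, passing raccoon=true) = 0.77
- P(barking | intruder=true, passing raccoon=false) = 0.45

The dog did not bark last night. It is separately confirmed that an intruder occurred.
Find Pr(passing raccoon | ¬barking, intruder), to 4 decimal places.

P(¬barking | intruder) = 0.55·0.664 + 0.23·0.336 = 0.365200 + 0.077280 = 0.442480
The passing raccoon-present share is 0.23·0.336 = 0.077280.
P(passing raccoon | ¬barking, intruder) = 0.077280 / 0.442480 ≈ 0.1747

Pr(passing raccoon | ¬barking, intruder) ≈ 0.1747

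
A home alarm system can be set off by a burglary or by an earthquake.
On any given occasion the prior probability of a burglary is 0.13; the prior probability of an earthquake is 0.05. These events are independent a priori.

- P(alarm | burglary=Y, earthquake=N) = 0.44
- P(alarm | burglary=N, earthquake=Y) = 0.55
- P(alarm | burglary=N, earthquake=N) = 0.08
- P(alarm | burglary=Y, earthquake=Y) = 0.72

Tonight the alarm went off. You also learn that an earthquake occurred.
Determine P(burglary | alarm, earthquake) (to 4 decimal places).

Enumerate both values of burglary and weight by the priors:
  P(alarm | earthquake) = 0.55*0.87 + 0.72*0.13
        = 0.478500 + 0.093600 = 0.572100
The terms with burglary present sum to 0.093600, so
  P(burglary | alarm, earthquake) = 0.093600 / 0.572100 ≈ 0.1636

P(burglary | alarm, earthquake) ≈ 0.1636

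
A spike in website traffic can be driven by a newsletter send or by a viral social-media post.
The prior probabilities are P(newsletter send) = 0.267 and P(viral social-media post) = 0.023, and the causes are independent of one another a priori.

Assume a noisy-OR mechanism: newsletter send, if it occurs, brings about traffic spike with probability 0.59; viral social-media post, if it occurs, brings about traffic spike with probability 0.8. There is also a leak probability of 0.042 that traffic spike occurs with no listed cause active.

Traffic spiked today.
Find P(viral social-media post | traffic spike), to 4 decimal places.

P(viral social-media post | traffic spike) ≈ 0.0928

Under noisy-OR, P(traffic spike | causes) = 1 − (1−0.042)·∏(1−qᵢ) over the active causes.
Sum P(traffic spike|·) weighted by the priors over the 4 (newsletter send, viral social-media post) configurations:
  P(traffic spike) = 0.042·0.733·0.977 + 0.8084·0.733·0.023 + 0.60722·0.267·0.977 + 0.921444·0.267·0.023
        = 0.030078 + 0.013629 + 0.158399 + 0.005659 = 0.207765
The terms with viral social-media post present sum to 0.019288, so
  P(viral social-media post | traffic spike) = 0.019288 / 0.207765 ≈ 0.0928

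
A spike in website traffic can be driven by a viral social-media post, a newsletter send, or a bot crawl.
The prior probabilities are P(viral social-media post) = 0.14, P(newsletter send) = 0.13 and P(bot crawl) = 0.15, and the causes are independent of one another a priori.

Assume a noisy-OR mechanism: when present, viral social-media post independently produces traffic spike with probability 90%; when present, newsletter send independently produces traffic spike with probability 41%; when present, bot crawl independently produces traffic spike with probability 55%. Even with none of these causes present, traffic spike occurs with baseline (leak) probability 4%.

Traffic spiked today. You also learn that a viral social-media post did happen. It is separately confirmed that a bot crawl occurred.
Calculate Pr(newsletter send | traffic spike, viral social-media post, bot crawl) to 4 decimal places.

Under noisy-OR, P(traffic spike | causes) = 1 − (1−0.04)·∏(1−qᵢ) over the active causes.
P(traffic spike | viral social-media post, bot crawl) = 0.9568*0.87 + 0.974512*0.13 = 0.832416 + 0.126687 = 0.959103
The newsletter send-present share is 0.974512*0.13 = 0.126687.
So P(newsletter send | traffic spike, viral social-media post, bot crawl) = 0.126687/0.959103 ≈ 0.1321.

Pr(newsletter send | traffic spike, viral social-media post, bot crawl) ≈ 0.1321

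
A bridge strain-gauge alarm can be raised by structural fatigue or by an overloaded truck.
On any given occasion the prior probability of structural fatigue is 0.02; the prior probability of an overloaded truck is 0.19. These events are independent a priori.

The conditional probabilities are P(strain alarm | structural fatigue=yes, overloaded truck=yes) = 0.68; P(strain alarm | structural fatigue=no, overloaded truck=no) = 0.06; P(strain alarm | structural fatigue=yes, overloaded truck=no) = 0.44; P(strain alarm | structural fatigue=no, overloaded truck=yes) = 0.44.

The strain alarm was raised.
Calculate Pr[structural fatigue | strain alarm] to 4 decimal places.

P(strain alarm) = 0.06*0.98*0.81 + 0.44*0.98*0.19 + 0.44*0.02*0.81 + 0.68*0.02*0.19 = 0.047628 + 0.081928 + 0.007128 + 0.002584 = 0.139268
Of this, 0.009712 comes from 0.007128 + 0.002584 (the structural fatigue=true cases).
So P(structural fatigue | strain alarm) = 0.009712/0.139268 ≈ 0.0697.

Pr[structural fatigue | strain alarm] ≈ 0.0697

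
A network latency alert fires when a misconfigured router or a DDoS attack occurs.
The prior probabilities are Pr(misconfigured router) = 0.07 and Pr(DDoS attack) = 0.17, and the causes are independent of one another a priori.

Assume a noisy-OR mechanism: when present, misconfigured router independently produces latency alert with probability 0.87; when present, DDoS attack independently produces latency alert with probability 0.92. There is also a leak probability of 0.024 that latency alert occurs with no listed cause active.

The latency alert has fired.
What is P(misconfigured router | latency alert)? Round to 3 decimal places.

Under noisy-OR, P(latency alert | causes) = 1 − (1−0.024)·∏(1−qᵢ) over the active causes.
Weight on misconfigured router=true, given the evidence: 0.050728 + 0.011779 = 0.062507
The normalizing constant is 0.024×0.93×0.83 + 0.92192×0.93×0.17 + 0.87312×0.07×0.83 + 0.98985×0.07×0.17 = 0.226789
Posterior = 0.062507 / 0.226789 ≈ 0.276

P(misconfigured router | latency alert) ≈ 0.276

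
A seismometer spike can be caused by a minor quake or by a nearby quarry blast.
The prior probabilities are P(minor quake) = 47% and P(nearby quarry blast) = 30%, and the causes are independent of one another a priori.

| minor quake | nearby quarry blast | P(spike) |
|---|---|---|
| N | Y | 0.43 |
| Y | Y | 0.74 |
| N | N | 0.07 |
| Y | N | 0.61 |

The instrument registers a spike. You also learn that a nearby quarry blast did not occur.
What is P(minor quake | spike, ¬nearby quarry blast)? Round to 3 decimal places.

P(minor quake | spike, ¬nearby quarry blast) ≈ 0.885

P(spike | ¬nearby quarry blast) = 0.07*0.53 + 0.61*0.47 = 0.037100 + 0.286700 = 0.323800
Restricting to configurations with minor quake present: 0.61*0.47 = 0.286700.
Hence the posterior is 0.286700/0.323800 ≈ 0.885.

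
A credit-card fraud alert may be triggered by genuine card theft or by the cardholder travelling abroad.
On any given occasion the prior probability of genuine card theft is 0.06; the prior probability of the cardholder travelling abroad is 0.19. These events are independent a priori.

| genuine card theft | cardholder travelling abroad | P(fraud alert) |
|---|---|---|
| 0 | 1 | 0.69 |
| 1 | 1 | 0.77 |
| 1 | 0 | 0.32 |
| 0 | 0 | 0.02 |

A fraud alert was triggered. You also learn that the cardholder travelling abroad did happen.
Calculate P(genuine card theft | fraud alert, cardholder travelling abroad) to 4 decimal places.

P(genuine card theft | fraud alert, cardholder travelling abroad) ≈ 0.0665

By total probability over both values of genuine card theft:
  P(fraud alert | cardholder travelling abroad) = 0.69·0.94 + 0.77·0.06
        = 0.648600 + 0.046200 = 0.694800
The terms with genuine card theft present sum to 0.046200, so
  P(genuine card theft | fraud alert, cardholder travelling abroad) = 0.046200 / 0.694800 ≈ 0.0665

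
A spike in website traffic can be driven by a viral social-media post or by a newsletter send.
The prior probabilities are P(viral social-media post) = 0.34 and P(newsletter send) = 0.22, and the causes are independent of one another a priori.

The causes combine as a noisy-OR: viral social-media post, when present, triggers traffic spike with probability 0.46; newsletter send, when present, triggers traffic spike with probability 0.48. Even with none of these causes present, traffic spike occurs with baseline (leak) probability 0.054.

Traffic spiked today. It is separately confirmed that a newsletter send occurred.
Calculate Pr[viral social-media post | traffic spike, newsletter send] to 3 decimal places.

Pr[viral social-media post | traffic spike, newsletter send] ≈ 0.427

Under noisy-OR, P(traffic spike | causes) = 1 − (1−0.054)·∏(1−qᵢ) over the active causes.
Weight on viral social-media post=true, given the evidence: 0.734363·0.34 = 0.249683
Denominator P(traffic spike | newsletter send): 0.50808·0.66 + 0.734363·0.34 = 0.585016
Posterior = 0.249683 / 0.585016 ≈ 0.427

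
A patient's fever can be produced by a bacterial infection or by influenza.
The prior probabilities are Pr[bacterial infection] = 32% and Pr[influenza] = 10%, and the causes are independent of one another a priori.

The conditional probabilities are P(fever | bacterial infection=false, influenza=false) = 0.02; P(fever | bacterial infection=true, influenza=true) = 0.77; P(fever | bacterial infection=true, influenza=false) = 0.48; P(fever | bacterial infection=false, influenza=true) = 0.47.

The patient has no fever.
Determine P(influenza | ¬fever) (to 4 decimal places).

P(influenza | ¬fever) ≈ 0.0547

Numerator (weight on configurations with influenza): 0.036040 + 0.007360 = 0.043400
Normalizer over all consistent configurations: 0.98×0.68×0.9 + 0.53×0.68×0.1 + 0.52×0.32×0.9 + 0.23×0.32×0.1 = 0.792920
Posterior = 0.043400 / 0.792920 ≈ 0.0547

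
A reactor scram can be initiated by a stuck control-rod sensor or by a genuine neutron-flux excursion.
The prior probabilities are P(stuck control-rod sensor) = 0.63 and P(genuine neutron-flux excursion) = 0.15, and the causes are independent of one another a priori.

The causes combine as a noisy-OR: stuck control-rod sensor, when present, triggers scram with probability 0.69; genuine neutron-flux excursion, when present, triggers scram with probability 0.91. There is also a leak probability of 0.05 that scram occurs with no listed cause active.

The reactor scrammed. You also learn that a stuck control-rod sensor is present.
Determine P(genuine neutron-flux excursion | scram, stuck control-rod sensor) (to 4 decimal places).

Under noisy-OR, P(scram | causes) = 1 − (1−0.05)·∏(1−qᵢ) over the active causes.
Numerator (weight on configurations with genuine neutron-flux excursion): 0.973495×0.15 = 0.146024
Normalizer over all consistent configurations: 0.7055×0.85 + 0.973495×0.15 = 0.745699
Posterior = 0.146024 / 0.745699 ≈ 0.1958

P(genuine neutron-flux excursion | scram, stuck control-rod sensor) ≈ 0.1958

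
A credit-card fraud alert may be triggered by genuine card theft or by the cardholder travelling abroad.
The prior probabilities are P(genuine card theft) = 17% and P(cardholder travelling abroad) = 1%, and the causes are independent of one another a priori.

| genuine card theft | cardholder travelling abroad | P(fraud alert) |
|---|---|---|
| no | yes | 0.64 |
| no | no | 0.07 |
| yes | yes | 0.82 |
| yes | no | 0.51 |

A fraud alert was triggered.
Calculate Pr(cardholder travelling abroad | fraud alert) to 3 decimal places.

By total probability over the 4 (genuine card theft, cardholder travelling abroad) configurations:
  P(fraud alert) = 0.07*0.83*0.99 + 0.64*0.83*0.01 + 0.51*0.17*0.99 + 0.82*0.17*0.01
        = 0.057519 + 0.005312 + 0.085833 + 0.001394 = 0.150058
Keeping only the cardholder travelling abroad-present terms gives 0.006706, so
  P(cardholder travelling abroad | fraud alert) = 0.006706 / 0.150058 ≈ 0.045

Pr(cardholder travelling abroad | fraud alert) ≈ 0.045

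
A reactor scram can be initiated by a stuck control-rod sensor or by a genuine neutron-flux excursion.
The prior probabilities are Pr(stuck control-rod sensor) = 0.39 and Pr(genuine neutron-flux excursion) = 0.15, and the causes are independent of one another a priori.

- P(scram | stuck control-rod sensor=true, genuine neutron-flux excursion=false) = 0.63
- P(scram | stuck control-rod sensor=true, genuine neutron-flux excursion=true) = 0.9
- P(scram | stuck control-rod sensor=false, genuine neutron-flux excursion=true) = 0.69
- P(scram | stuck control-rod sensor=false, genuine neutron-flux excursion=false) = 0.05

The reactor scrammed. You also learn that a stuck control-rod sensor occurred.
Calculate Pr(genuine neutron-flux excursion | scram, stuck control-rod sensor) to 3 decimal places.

P(scram | stuck control-rod sensor) = 0.63·0.85 + 0.9·0.15 = 0.535500 + 0.135000 = 0.670500
Restricting to configurations with genuine neutron-flux excursion present: 0.9·0.15 = 0.135000.
Hence the posterior is 0.135000/0.670500 ≈ 0.201.

Pr(genuine neutron-flux excursion | scram, stuck control-rod sensor) ≈ 0.201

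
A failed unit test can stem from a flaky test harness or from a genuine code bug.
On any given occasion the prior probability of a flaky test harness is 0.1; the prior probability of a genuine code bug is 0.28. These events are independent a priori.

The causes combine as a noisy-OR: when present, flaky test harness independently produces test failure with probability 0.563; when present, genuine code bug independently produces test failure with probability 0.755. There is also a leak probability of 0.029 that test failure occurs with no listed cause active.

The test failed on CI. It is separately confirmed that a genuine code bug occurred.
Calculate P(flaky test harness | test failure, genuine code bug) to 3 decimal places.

Under noisy-OR, P(test failure | causes) = 1 − (1−0.029)·∏(1−qᵢ) over the active causes.
By total probability over both values of flaky test harness:
  P(test failure | genuine code bug) = 0.762105·0.9 + 0.89604·0.1
        = 0.685895 + 0.089604 = 0.775499
Keeping only the flaky test harness-present terms gives 0.089604, so
  P(flaky test harness | test failure, genuine code bug) = 0.089604 / 0.775499 ≈ 0.116

P(flaky test harness | test failure, genuine code bug) ≈ 0.116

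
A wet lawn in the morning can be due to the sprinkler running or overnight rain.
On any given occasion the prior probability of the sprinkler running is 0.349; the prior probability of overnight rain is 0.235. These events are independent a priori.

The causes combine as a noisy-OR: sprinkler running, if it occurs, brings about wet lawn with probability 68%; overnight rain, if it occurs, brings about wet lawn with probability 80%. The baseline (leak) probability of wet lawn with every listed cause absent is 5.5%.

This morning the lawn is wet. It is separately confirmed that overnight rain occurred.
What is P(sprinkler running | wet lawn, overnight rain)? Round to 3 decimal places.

P(sprinkler running | wet lawn, overnight rain) ≈ 0.383

Under noisy-OR, P(wet lawn | causes) = 1 − (1−0.055)·∏(1−qᵢ) over the active causes.
P(wet lawn | overnight rain) = 0.811×0.651 + 0.93952×0.349 = 0.527961 + 0.327892 = 0.855853
Of this, 0.327892 comes from 0.93952×0.349 (the sprinkler running=true cases).
P(sprinkler running | wet lawn, overnight rain) = 0.327892 / 0.855853 ≈ 0.383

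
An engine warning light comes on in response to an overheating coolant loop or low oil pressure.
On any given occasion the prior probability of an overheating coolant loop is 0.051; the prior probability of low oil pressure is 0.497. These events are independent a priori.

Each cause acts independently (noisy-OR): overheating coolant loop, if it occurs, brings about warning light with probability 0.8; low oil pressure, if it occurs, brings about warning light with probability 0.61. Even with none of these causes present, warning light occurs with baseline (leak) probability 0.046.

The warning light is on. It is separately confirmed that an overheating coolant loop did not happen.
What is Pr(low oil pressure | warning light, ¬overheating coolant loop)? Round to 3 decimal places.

Under noisy-OR, P(warning light | causes) = 1 − (1−0.046)·∏(1−qᵢ) over the active causes.
P(warning light | ¬overheating coolant loop) = 0.046×0.503 + 0.62794×0.497 = 0.023138 + 0.312086 = 0.335224
Restricting to configurations with low oil pressure present: 0.62794×0.497 = 0.312086.
Hence the posterior is 0.312086/0.335224 ≈ 0.931.

Pr(low oil pressure | warning light, ¬overheating coolant loop) ≈ 0.931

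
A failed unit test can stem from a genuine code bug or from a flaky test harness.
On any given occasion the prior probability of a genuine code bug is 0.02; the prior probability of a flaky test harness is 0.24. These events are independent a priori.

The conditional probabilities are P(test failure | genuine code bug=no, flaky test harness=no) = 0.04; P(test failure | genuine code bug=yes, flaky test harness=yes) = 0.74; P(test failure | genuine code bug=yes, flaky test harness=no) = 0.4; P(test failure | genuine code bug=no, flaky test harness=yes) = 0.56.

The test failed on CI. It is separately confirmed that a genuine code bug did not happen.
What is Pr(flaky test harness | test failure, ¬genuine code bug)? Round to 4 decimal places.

Pr(flaky test harness | test failure, ¬genuine code bug) ≈ 0.8155

P(test failure | ¬genuine code bug) = 0.04·0.76 + 0.56·0.24 = 0.030400 + 0.134400 = 0.164800
The flaky test harness-present share is 0.56·0.24 = 0.134400.
P(flaky test harness | test failure, ¬genuine code bug) = 0.134400 / 0.164800 ≈ 0.8155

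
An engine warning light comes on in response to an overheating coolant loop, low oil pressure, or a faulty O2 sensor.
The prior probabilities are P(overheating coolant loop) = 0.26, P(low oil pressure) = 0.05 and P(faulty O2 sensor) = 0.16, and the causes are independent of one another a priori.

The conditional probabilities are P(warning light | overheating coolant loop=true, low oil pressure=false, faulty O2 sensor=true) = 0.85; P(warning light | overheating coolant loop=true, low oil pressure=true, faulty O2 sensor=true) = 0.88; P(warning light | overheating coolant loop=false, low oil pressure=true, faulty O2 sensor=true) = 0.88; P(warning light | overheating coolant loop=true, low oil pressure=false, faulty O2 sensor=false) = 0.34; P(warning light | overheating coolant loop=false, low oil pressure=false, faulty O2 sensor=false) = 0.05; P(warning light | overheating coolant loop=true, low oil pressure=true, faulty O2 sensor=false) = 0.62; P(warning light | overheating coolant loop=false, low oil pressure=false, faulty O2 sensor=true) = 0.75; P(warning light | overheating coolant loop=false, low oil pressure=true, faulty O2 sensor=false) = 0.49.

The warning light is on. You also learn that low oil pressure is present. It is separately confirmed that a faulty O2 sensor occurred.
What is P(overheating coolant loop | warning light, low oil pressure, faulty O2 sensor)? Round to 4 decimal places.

P(overheating coolant loop | warning light, low oil pressure, faulty O2 sensor) ≈ 0.2600

P(warning light | low oil pressure, faulty O2 sensor) = 0.88·0.74 + 0.88·0.26 = 0.651200 + 0.228800 = 0.880000
Of this, 0.228800 comes from 0.88·0.26 (the overheating coolant loop=true cases).
So P(overheating coolant loop | warning light, low oil pressure, faulty O2 sensor) = 0.228800/0.880000 ≈ 0.2600.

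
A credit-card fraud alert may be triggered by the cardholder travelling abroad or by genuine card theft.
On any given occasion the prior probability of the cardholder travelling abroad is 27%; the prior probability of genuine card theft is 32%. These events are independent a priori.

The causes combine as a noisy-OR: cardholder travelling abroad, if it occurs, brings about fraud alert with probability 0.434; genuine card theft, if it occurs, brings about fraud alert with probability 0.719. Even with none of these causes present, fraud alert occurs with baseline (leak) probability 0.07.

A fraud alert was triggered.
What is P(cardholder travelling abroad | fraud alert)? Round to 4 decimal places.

Under noisy-OR, P(fraud alert | causes) = 1 − (1−0.07)·∏(1−qᵢ) over the active causes.
P(fraud alert) = 0.07×0.73×0.68 + 0.73867×0.73×0.32 + 0.47362×0.27×0.68 + 0.852087×0.27×0.32 = 0.034748 + 0.172553 + 0.086957 + 0.073620 = 0.367878
Restricting to configurations with cardholder travelling abroad present: 0.086957 + 0.073620 = 0.160577.
So P(cardholder travelling abroad | fraud alert) = 0.160577/0.367878 ≈ 0.4365.

P(cardholder travelling abroad | fraud alert) ≈ 0.4365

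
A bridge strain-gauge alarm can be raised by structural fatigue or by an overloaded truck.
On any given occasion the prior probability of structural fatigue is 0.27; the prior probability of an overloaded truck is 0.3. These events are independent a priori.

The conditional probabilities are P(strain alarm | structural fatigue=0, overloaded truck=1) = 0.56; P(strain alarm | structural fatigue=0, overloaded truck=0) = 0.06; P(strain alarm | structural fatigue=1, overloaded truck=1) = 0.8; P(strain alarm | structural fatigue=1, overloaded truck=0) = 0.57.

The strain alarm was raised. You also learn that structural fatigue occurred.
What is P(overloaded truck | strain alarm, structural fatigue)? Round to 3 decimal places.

Numerator (weight on configurations with overloaded truck): 0.8×0.3 = 0.240000
Normalizer over all consistent configurations: 0.57×0.7 + 0.8×0.3 = 0.639000
Posterior = 0.240000 / 0.639000 ≈ 0.376

P(overloaded truck | strain alarm, structural fatigue) ≈ 0.376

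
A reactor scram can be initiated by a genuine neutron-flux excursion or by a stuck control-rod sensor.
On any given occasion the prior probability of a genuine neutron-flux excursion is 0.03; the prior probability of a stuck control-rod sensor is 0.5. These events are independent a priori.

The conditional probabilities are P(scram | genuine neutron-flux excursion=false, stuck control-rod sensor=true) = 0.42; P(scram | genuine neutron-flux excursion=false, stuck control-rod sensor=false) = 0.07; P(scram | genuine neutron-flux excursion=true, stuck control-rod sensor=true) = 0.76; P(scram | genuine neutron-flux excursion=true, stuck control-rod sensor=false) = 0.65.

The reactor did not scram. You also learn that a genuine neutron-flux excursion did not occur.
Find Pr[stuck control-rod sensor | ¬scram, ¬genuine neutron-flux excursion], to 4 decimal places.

Pr[stuck control-rod sensor | ¬scram, ¬genuine neutron-flux excursion] ≈ 0.3841

For the numerator, keep only stuck control-rod sensor=true terms: 0.58×0.5 = 0.290000
Denominator P(¬scram | ¬genuine neutron-flux excursion): 0.93×0.5 + 0.58×0.5 = 0.755000
P(stuck control-rod sensor | ¬scram, ¬genuine neutron-flux excursion) = 0.290000/0.755000 ≈ 0.3841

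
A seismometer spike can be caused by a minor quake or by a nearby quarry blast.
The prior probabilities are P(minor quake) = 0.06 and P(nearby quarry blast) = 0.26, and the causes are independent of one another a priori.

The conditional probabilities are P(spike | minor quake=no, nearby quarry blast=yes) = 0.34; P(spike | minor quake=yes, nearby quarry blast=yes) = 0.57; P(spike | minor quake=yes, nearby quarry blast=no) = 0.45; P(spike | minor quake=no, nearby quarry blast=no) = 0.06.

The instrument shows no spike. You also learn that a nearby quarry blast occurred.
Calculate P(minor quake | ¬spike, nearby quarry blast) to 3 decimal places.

P(minor quake | ¬spike, nearby quarry blast) ≈ 0.040

Weight on minor quake=true, given the evidence: 0.43×0.06 = 0.025800
Denominator P(¬spike | nearby quarry blast): 0.66×0.94 + 0.43×0.06 = 0.646200
Posterior = 0.025800 / 0.646200 ≈ 0.040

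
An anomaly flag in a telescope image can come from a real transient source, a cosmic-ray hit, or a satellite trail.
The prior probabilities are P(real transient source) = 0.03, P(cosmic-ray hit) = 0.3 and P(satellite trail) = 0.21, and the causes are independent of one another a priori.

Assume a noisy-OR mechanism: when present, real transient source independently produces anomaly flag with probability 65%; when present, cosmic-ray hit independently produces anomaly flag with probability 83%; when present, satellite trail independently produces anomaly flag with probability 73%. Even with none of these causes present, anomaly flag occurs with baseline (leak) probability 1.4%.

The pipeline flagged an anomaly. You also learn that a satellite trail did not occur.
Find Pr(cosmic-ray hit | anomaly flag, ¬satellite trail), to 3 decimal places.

Under noisy-OR, P(anomaly flag | causes) = 1 − (1−0.014)·∏(1−qᵢ) over the active causes.
Sum P(anomaly flag|·) weighted by the priors over the 4 (real transient source, cosmic-ray hit) configurations:
  P(anomaly flag | ¬satellite trail) = 0.014*0.97*0.7 + 0.83238*0.97*0.3 + 0.6549*0.03*0.7 + 0.941333*0.03*0.3
        = 0.009506 + 0.242223 + 0.013753 + 0.008472 = 0.273954
The terms with cosmic-ray hit present sum to 0.250695, so
  P(cosmic-ray hit | anomaly flag, ¬satellite trail) = 0.250695 / 0.273954 ≈ 0.915

Pr(cosmic-ray hit | anomaly flag, ¬satellite trail) ≈ 0.915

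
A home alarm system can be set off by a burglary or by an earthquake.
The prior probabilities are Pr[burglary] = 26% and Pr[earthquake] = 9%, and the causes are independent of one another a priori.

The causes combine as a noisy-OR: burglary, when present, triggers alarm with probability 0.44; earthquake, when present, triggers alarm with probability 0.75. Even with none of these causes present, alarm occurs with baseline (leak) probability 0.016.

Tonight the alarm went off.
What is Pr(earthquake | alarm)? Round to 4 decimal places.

Under noisy-OR, P(alarm | causes) = 1 − (1−0.016)·∏(1−qᵢ) over the active causes.
P(alarm) = 0.016*0.74*0.91 + 0.754*0.74*0.09 + 0.44896*0.26*0.91 + 0.86224*0.26*0.09 = 0.010774 + 0.050216 + 0.106224 + 0.020176 = 0.187390
The earthquake-present share is 0.050216 + 0.020176 = 0.070392.
P(earthquake | alarm) = 0.070392 / 0.187390 ≈ 0.3756

Pr(earthquake | alarm) ≈ 0.3756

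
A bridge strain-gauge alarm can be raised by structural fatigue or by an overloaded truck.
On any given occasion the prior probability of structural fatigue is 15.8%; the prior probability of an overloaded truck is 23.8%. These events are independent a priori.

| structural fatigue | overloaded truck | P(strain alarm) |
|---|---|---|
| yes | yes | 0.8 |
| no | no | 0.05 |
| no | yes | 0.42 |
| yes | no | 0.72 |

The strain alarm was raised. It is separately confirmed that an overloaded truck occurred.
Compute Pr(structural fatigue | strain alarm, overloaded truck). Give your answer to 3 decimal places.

Pr(structural fatigue | strain alarm, overloaded truck) ≈ 0.263

By total probability over both values of structural fatigue:
  P(strain alarm | overloaded truck) = 0.42×0.842 + 0.8×0.158
        = 0.353640 + 0.126400 = 0.480040
Keeping only the structural fatigue-present terms gives 0.126400, so
  P(structural fatigue | strain alarm, overloaded truck) = 0.126400 / 0.480040 ≈ 0.263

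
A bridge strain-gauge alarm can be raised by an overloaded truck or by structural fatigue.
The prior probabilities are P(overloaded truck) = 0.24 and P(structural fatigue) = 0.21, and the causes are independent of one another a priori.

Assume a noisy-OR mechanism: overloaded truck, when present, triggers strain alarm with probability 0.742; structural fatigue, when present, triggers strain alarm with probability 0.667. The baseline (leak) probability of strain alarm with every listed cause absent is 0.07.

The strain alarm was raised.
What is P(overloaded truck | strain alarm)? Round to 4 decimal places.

P(overloaded truck | strain alarm) ≈ 0.5559

Under noisy-OR, P(strain alarm | causes) = 1 − (1−0.07)·∏(1−qᵢ) over the active causes.
P(strain alarm) = 0.07·0.76·0.79 + 0.69031·0.76·0.21 + 0.76006·0.24·0.79 + 0.9201·0.24·0.21 = 0.042028 + 0.110173 + 0.144107 + 0.046373 = 0.342681
Of this, 0.190480 comes from 0.144107 + 0.046373 (the overloaded truck=true cases).
So P(overloaded truck | strain alarm) = 0.190480/0.342681 ≈ 0.5559.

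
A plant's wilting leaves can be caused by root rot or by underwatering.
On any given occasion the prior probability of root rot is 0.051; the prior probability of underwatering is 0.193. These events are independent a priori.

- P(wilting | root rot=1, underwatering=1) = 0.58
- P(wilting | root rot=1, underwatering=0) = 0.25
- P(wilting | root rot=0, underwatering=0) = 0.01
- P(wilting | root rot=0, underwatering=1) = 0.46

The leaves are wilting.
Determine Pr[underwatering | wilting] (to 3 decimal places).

By total probability over the 4 (root rot, underwatering) configurations:
  P(wilting) = 0.01×0.949×0.807 + 0.46×0.949×0.193 + 0.25×0.051×0.807 + 0.58×0.051×0.193
        = 0.007658 + 0.084252 + 0.010289 + 0.005709 = 0.107908
Keeping only the underwatering-present terms gives 0.089961, so
  P(underwatering | wilting) = 0.089961 / 0.107908 ≈ 0.834

Pr[underwatering | wilting] ≈ 0.834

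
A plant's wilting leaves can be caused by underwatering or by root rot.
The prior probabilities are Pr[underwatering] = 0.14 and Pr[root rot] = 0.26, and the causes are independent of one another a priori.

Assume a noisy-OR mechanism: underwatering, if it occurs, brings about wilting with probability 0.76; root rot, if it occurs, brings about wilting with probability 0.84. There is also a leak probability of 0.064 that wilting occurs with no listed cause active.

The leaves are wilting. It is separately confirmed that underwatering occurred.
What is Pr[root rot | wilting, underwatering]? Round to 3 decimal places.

Under noisy-OR, P(wilting | causes) = 1 − (1−0.064)·∏(1−qᵢ) over the active causes.
P(wilting | underwatering) = 0.77536*0.74 + 0.964058*0.26 = 0.573766 + 0.250655 = 0.824421
The root rot-present share is 0.964058*0.26 = 0.250655.
So P(root rot | wilting, underwatering) = 0.250655/0.824421 ≈ 0.304.

Pr[root rot | wilting, underwatering] ≈ 0.304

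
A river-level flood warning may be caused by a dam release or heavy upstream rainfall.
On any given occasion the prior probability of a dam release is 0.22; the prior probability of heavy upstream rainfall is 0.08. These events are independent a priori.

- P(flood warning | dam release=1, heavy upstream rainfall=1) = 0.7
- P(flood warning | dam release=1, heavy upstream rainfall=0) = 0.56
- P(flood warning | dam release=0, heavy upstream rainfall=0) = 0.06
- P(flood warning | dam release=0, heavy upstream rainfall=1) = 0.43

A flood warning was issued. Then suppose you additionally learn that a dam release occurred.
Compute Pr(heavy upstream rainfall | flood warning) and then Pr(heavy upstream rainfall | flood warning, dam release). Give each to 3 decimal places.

Pr(heavy upstream rainfall | flood warning) ≈ 0.200; Pr(heavy upstream rainfall | flood warning, dam release) ≈ 0.098

Weight on heavy upstream rainfall=true, given the evidence: 0.026832 + 0.012320 = 0.039152
Denominator P(flood warning): 0.06×0.78×0.92 + 0.43×0.78×0.08 + 0.56×0.22×0.92 + 0.7×0.22×0.08 = 0.195552
Posterior = 0.039152 / 0.195552 ≈ 0.200

Now condition on the additional information:
Enumerate both values of heavy upstream rainfall and weight by the priors:
  P(flood warning | dam release) = 0.56·0.92 + 0.7·0.08
        = 0.515200 + 0.056000 = 0.571200
Keeping only the heavy upstream rainfall-present terms gives 0.056000, so
  P(heavy upstream rainfall | flood warning, dam release) = 0.056000 / 0.571200 ≈ 0.098
The drop from 0.200 to 0.098 is the explaining-away (discounting) effect.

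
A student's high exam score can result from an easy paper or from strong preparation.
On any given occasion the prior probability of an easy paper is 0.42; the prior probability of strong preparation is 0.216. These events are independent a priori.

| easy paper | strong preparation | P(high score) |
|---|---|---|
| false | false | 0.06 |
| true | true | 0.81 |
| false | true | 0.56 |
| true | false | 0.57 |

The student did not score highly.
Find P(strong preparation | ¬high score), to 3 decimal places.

P(strong preparation | ¬high score) ≈ 0.113

Enumerate the 4 (easy paper, strong preparation) configurations and weight by the priors:
  P(¬high score) = 0.94·0.58·0.784 + 0.44·0.58·0.216 + 0.43·0.42·0.784 + 0.19·0.42·0.216
        = 0.427437 + 0.055123 + 0.141590 + 0.017237 = 0.641387
The terms with strong preparation present sum to 0.072360, so
  P(strong preparation | ¬high score) = 0.072360 / 0.641387 ≈ 0.113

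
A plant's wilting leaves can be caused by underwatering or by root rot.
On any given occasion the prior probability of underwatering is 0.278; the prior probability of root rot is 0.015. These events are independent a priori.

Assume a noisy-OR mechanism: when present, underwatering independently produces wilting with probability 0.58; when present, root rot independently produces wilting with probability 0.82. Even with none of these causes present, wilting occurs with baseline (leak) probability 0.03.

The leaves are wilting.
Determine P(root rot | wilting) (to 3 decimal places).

P(root rot | wilting) ≈ 0.065

Under noisy-OR, P(wilting | causes) = 1 − (1−0.03)·∏(1−qᵢ) over the active causes.
P(wilting) = 0.03·0.722·0.985 + 0.8254·0.722·0.015 + 0.5926·0.278·0.985 + 0.926668·0.278·0.015 = 0.021335 + 0.008939 + 0.162272 + 0.003864 = 0.196410
The root rot-present share is 0.008939 + 0.003864 = 0.012803.
P(root rot | wilting) = 0.012803 / 0.196410 ≈ 0.065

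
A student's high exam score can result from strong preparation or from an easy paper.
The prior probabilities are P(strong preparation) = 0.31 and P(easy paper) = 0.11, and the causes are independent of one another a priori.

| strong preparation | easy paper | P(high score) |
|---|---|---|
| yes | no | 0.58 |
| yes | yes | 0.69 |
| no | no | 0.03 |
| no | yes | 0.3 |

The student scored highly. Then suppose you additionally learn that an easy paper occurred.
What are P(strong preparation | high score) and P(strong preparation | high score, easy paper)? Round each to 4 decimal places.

P(high score) = 0.03×0.69×0.89 + 0.3×0.69×0.11 + 0.58×0.31×0.89 + 0.69×0.31×0.11 = 0.018423 + 0.022770 + 0.160022 + 0.023529 = 0.224744
Of this, 0.183551 comes from 0.160022 + 0.023529 (the strong preparation=true cases).
So P(strong preparation | high score) = 0.183551/0.224744 ≈ 0.8167.

With the extra evidence:
For the numerator, keep only strong preparation=true terms: 0.69×0.31 = 0.213900
Normalizer over all consistent configurations: 0.3×0.69 + 0.69×0.31 = 0.420900
P(strong preparation | high score, easy paper) = 0.213900/0.420900 ≈ 0.5082
— easy paper explains away the evidence for strong preparation.

P(strong preparation | high score) ≈ 0.8167; P(strong preparation | high score, easy paper) ≈ 0.5082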